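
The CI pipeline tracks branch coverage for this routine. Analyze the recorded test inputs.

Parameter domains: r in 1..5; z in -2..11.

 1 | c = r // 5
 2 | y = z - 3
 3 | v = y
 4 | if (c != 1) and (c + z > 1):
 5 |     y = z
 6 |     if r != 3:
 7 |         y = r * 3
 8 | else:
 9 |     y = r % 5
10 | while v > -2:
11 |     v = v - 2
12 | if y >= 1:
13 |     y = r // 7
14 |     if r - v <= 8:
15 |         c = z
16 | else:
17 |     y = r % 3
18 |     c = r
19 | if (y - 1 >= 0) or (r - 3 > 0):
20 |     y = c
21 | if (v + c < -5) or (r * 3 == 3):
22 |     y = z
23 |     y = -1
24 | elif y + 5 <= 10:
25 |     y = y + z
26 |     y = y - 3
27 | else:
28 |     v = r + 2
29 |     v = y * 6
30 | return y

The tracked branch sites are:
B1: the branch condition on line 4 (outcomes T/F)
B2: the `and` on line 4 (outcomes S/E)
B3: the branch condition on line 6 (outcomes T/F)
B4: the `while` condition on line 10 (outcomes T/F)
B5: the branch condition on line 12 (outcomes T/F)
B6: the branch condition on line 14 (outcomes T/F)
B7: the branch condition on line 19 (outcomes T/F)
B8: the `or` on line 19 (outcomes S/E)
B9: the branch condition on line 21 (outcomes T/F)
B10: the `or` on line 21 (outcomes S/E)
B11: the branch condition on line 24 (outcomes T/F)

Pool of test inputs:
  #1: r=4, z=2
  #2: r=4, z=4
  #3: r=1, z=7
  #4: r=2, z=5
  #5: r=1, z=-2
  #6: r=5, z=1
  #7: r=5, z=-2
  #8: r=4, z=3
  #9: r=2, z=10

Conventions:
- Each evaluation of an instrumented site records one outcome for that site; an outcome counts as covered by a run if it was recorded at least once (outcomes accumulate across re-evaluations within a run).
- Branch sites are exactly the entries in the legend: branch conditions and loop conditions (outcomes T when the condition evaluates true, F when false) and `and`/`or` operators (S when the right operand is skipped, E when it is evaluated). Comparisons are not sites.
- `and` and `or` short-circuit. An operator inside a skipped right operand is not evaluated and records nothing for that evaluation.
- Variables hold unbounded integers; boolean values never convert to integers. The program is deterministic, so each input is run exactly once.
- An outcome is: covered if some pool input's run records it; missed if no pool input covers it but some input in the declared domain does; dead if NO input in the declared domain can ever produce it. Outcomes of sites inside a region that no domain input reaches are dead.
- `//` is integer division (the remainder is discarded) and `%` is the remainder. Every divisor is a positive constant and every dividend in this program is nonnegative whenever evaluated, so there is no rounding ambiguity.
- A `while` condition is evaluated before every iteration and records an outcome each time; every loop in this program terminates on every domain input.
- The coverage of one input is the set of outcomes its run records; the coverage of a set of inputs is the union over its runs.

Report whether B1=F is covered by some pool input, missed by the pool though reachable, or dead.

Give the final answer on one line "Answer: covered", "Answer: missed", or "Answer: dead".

B1=F is recorded by pool input(s) 5, 6, 7 -> covered

Answer: covered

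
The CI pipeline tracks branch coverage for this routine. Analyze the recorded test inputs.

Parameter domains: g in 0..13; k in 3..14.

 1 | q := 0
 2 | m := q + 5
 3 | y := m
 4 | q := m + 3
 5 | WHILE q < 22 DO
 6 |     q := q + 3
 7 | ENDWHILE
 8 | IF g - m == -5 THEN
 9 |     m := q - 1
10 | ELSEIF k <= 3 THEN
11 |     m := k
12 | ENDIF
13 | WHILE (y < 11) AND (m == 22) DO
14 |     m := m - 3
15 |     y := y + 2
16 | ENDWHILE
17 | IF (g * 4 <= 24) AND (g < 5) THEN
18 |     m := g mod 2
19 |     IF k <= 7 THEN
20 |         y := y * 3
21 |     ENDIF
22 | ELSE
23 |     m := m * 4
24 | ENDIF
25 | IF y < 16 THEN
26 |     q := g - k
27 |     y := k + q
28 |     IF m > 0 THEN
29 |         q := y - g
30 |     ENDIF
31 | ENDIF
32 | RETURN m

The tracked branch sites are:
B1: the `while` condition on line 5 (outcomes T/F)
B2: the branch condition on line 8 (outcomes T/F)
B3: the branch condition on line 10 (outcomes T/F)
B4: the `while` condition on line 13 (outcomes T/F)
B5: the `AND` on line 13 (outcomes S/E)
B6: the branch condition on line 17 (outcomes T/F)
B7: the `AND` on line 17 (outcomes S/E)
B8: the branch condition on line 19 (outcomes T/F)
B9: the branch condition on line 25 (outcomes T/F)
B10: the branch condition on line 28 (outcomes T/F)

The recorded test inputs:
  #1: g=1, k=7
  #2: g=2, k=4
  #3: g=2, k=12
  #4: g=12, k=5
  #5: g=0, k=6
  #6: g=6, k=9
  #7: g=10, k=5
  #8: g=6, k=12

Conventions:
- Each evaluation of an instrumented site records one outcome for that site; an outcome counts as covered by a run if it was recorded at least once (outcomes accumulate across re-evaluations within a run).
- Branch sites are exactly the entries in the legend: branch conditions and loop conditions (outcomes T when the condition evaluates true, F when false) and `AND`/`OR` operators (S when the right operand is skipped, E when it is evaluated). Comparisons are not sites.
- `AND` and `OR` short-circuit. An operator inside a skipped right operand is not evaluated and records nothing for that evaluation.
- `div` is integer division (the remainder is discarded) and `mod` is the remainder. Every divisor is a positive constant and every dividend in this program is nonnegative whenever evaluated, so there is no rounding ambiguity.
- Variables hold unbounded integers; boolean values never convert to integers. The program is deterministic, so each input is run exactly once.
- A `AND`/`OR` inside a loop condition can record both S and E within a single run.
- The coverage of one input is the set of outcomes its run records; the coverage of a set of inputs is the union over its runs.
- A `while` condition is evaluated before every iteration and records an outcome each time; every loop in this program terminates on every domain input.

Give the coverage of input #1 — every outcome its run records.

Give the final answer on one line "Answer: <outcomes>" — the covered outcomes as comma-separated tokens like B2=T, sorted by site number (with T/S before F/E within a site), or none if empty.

Tracing the run of input #1 (g=1, k=7):
  B1->T, B1->T, B1->T, B1->T, B1->T, B1->F, B2->F, B3->F, B5->E, B4->F
  B7->E, B6->T, B8->T, B9->T, B10->T
collecting distinct outcomes: B1=T, B1=F, B2=F, B3=F, B4=F, B5=E, B6=T, B7=E, B8=T, B9=T, B10=T

Answer: B1=T, B1=F, B2=F, B3=F, B4=F, B5=E, B6=T, B7=E, B8=T, B9=T, B10=T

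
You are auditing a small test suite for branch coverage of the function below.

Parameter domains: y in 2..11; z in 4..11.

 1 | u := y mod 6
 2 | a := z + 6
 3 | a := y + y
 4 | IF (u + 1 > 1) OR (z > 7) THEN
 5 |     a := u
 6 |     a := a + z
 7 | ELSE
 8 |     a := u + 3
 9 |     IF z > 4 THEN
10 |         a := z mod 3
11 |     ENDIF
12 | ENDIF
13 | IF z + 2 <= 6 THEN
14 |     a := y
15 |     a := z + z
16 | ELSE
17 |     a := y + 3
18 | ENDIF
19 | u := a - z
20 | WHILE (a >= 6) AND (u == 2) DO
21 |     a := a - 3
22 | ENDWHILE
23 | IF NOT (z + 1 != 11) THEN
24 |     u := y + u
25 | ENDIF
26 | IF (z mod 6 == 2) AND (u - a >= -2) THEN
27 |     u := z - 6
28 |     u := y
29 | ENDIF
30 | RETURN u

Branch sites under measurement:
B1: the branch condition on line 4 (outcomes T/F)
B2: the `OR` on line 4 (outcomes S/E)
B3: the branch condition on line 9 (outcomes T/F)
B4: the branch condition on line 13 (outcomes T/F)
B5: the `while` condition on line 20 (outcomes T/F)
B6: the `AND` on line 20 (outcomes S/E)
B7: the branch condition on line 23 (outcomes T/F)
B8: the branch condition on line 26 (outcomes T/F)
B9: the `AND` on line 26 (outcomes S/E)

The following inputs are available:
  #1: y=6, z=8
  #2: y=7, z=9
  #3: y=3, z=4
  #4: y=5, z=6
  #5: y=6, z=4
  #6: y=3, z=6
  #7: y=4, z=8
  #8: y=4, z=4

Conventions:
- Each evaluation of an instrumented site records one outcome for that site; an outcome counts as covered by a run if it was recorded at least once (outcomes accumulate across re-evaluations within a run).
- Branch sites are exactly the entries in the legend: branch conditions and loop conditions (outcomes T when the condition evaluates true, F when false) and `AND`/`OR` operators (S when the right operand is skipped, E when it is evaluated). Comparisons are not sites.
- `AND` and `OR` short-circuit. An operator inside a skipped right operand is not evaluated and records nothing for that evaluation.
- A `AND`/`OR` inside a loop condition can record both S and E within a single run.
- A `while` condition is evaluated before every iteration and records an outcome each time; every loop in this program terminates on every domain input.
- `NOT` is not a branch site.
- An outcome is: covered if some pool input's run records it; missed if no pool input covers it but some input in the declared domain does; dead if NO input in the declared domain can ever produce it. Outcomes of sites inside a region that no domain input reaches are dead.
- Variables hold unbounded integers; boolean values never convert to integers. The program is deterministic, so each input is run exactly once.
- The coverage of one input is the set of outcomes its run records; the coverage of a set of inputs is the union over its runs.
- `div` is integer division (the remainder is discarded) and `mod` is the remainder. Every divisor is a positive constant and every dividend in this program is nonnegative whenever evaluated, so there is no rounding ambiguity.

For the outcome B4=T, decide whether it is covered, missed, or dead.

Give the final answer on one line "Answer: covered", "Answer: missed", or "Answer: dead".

B4=T is recorded by pool input(s) 3, 5, 8 -> covered

Answer: covered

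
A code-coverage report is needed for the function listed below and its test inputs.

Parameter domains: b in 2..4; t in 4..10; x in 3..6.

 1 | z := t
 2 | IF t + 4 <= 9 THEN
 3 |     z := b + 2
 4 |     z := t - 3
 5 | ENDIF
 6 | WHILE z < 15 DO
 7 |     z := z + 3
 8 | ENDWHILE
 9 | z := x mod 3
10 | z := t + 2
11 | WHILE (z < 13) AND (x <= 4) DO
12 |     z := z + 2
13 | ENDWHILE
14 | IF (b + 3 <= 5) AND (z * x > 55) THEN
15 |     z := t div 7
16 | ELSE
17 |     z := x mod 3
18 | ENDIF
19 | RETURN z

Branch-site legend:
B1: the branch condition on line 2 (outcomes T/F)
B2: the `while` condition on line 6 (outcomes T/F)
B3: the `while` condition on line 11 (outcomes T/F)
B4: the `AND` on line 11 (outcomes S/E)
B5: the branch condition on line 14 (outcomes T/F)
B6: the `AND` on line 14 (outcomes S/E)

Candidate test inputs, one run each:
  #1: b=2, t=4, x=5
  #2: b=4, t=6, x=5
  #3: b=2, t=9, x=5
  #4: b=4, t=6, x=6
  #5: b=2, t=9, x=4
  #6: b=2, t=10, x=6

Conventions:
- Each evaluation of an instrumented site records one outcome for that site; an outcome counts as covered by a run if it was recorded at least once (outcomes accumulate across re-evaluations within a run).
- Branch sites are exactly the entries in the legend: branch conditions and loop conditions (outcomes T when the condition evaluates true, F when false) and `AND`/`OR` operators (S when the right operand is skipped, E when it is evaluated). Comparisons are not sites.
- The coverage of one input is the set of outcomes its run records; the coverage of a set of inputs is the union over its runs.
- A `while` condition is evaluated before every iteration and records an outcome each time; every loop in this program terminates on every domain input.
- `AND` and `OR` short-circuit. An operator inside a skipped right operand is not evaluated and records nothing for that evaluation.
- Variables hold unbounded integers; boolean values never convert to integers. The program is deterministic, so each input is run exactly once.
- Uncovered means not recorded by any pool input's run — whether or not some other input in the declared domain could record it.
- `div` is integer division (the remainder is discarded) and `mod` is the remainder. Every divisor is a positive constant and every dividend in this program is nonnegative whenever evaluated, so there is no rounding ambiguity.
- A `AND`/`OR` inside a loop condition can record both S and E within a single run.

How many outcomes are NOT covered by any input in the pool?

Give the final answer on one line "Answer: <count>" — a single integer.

#1 (b=2, t=4, x=5) -> covered: B1=T, B2=T, B2=F, B3=F, B4=E, B5=F, B6=E
#2 (b=4, t=6, x=5) -> covered: B1=F, B2=T, B2=F, B3=F, B4=E, B5=F, B6=S
#3 (b=2, t=9, x=5) -> covered: B1=F, B2=T, B2=F, B3=F, B4=E, B5=F, B6=E
#4 (b=4, t=6, x=6) -> covered: B1=F, B2=T, B2=F, B3=F, B4=E, B5=F, B6=S
#5 (b=2, t=9, x=4) -> covered: B1=F, B2=T, B2=F, B3=T, B3=F, B4=S, B4=E, B5=F, B6=E
#6 (b=2, t=10, x=6) -> covered: B1=F, B2=T, B2=F, B3=F, B4=E, B5=T, B6=E
union over the pool: B1=T, B1=F, B2=T, B2=F, B3=T, B3=F, B4=S, B4=E, B5=T, B5=F, B6=S, B6=E
uncovered (0 of 12): none

Answer: 0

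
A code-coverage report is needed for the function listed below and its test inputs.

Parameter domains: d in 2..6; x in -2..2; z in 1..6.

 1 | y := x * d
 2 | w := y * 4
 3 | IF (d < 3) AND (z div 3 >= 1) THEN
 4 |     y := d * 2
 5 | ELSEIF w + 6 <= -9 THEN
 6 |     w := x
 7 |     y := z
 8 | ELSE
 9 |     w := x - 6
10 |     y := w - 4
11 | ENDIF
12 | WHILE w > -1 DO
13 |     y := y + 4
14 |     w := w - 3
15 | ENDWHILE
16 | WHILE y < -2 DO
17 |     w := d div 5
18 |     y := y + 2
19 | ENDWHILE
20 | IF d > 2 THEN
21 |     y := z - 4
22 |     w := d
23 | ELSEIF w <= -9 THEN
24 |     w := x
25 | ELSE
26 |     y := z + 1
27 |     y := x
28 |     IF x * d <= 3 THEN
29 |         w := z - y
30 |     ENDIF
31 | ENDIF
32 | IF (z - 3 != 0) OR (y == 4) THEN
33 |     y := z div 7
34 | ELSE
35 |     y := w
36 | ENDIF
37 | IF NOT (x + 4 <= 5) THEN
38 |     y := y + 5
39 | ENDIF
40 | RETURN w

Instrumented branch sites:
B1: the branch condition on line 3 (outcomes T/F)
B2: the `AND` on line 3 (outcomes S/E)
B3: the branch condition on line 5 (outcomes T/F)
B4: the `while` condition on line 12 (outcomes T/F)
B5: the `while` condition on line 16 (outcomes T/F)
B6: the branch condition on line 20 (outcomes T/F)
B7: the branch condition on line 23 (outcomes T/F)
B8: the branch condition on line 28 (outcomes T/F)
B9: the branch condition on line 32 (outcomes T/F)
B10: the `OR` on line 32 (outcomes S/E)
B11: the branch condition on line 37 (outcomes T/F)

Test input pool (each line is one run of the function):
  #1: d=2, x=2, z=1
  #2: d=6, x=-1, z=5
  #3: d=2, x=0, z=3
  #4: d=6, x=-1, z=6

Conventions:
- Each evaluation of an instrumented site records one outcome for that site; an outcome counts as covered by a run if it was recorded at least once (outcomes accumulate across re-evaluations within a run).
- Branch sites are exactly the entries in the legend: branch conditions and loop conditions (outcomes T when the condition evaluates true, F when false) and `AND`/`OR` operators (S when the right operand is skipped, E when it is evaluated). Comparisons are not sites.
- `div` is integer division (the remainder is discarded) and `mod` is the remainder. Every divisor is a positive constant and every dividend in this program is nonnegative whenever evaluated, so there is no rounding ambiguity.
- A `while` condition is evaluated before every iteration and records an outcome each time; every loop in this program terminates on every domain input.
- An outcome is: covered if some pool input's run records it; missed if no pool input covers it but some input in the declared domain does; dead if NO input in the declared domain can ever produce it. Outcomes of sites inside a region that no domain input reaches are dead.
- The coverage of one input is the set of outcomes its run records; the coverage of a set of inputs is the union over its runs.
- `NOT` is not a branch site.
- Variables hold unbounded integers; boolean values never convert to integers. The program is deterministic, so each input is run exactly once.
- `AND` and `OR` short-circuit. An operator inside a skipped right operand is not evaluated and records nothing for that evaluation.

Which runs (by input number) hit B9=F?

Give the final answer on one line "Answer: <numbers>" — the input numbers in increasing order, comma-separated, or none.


input #1 (d=2, x=2, z=1): does not produce B9=F
input #2 (d=6, x=-1, z=5): does not produce B9=F
input #3 (d=2, x=0, z=3): produces B9=F
input #4 (d=6, x=-1, z=6): does not produce B9=F
Answer: 3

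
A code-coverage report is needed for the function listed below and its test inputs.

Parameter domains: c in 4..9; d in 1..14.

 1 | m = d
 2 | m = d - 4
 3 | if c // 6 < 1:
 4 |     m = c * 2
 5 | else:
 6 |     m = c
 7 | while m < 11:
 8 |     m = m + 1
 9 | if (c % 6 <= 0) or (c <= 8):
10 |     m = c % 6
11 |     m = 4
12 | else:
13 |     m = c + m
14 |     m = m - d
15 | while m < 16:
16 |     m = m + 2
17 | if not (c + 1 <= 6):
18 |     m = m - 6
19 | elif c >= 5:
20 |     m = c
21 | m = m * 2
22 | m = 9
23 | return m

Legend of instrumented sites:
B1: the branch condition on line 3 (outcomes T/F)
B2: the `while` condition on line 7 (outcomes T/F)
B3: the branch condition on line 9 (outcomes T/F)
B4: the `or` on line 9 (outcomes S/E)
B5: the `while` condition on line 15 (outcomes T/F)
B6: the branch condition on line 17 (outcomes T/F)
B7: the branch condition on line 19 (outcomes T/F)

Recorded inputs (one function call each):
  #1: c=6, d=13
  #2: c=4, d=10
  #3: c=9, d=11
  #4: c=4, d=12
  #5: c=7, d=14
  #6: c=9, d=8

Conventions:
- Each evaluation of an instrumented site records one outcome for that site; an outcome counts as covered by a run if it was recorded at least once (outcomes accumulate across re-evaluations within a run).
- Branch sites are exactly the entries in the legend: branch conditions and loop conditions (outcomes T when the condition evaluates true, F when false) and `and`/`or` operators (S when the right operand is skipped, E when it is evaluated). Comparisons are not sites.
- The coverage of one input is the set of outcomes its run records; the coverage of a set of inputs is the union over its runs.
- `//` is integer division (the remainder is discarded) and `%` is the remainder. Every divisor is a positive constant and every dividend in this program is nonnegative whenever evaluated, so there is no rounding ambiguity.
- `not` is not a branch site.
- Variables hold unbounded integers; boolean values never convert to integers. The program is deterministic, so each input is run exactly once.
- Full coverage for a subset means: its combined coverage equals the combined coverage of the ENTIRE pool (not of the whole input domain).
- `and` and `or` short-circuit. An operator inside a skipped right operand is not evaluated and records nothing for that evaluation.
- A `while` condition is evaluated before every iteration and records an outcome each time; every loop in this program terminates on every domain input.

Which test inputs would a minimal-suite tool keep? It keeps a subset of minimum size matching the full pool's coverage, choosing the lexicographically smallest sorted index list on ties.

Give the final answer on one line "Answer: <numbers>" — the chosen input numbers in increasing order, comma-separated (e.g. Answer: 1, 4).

#1 (c=6, d=13) -> B1->F, B2->T, B2->T, B2->T, B2->T, B2->T, B2->F, B4->S, B3->T, B5->T, B5->T, B5->T, B5->T, B5->T, ...; covered: B1=F, B2=T, B2=F, B3=T, B4=S, B5=T, B5=F, B6=T
#2 (c=4, d=10) -> B1->T, B2->T, B2->T, B2->T, B2->F, B4->E, B3->T, B5->T, B5->T, B5->T, B5->T, B5->T, B5->T, B5->F, ...; covered: B1=T, B2=T, B2=F, B3=T, B4=E, B5=T, B5=F, B6=F, B7=F
#3 (c=9, d=11) -> B1->F, B2->T, B2->T, B2->F, B4->E, B3->F, B5->T, B5->T, B5->T, B5->T, B5->F, B6->T; covered: B1=F, B2=T, B2=F, B3=F, B4=E, B5=T, B5=F, B6=T
#4 (c=4, d=12) -> B1->T, B2->T, B2->T, B2->T, B2->F, B4->E, B3->T, B5->T, B5->T, B5->T, B5->T, B5->T, B5->T, B5->F, ...; covered: B1=T, B2=T, B2=F, B3=T, B4=E, B5=T, B5=F, B6=F, B7=F
#5 (c=7, d=14) -> B1->F, B2->T, B2->T, B2->T, B2->T, B2->F, B4->E, B3->T, B5->T, B5->T, B5->T, B5->T, B5->T, B5->T, ...; covered: B1=F, B2=T, B2=F, B3=T, B4=E, B5=T, B5=F, B6=T
#6 (c=9, d=8) -> B1->F, B2->T, B2->T, B2->F, B4->E, B3->F, B5->T, B5->T, B5->F, B6->T; covered: B1=F, B2=T, B2=F, B3=F, B4=E, B5=T, B5=F, B6=T
union over all inputs: B1=T, B1=F, B2=T, B2=F, B3=T, B3=F, B4=S, B4=E, B5=T, B5=F, B6=T, B6=F, B7=F (13 outcomes)
size 1 is not enough: best union over all size-1 subsets is 9/13
size 2 is not enough: best union over all size-2 subsets is 12/13
size 3: inputs {1, 2, 3} cover all 13 outcomes, and no lexicographically smaller subset of this size does

Answer: 1, 2, 3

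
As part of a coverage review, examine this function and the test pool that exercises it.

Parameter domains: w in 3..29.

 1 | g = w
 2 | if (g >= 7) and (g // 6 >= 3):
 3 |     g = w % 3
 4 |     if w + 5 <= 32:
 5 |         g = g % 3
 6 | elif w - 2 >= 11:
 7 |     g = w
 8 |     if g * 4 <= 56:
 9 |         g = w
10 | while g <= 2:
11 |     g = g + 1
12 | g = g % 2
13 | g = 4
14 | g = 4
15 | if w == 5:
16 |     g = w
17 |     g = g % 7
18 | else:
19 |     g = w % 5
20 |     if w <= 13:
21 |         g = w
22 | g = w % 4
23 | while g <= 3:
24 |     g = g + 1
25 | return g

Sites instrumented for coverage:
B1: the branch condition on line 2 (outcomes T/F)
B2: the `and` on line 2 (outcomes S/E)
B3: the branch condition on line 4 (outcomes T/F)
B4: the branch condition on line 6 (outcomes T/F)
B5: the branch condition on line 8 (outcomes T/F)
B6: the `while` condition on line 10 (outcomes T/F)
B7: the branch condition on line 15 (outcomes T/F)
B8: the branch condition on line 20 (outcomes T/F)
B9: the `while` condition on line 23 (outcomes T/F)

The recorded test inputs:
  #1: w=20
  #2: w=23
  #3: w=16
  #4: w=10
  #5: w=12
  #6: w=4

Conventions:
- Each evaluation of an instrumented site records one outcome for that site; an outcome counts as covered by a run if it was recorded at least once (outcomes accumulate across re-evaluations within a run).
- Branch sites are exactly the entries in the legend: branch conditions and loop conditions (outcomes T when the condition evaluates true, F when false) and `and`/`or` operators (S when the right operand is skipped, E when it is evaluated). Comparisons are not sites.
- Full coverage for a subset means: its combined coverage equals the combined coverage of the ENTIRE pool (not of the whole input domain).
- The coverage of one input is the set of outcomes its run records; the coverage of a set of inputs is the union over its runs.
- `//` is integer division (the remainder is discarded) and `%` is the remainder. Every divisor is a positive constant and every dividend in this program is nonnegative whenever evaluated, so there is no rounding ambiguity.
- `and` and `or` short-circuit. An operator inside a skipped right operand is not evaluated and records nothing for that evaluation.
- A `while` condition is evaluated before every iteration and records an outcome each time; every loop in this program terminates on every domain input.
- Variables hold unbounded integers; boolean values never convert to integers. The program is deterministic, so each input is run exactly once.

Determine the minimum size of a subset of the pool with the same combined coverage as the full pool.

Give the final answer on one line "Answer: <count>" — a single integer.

test 1 (w=20) hits B1=T, B2=E, B3=T, B6=T, B6=F, B7=F, B8=F, B9=T, B9=F
test 2 (w=23) hits B1=T, B2=E, B3=T, B6=T, B6=F, B7=F, B8=F, B9=T, B9=F
test 3 (w=16) hits B1=F, B2=E, B4=T, B5=F, B6=F, B7=F, B8=F, B9=T, B9=F
test 4 (w=10) hits B1=F, B2=E, B4=F, B6=F, B7=F, B8=T, B9=T, B9=F
test 5 (w=12) hits B1=F, B2=E, B4=F, B6=F, B7=F, B8=T, B9=T, B9=F
test 6 (w=4) hits B1=F, B2=S, B4=F, B6=F, B7=F, B8=T, B9=T, B9=F
union over all inputs: B1=T, B1=F, B2=S, B2=E, B3=T, B4=T, B4=F, B5=F, B6=T, B6=F, B7=F, B8=T, B8=F, B9=T, B9=F (15 outcomes)
every size-1 subset falls short of the 15 outcomes (best: 9/15)
every size-2 subset falls short of the 15 outcomes (best: 13/15)
the canonical winner is {1, 3, 6}: size 3, full 15-outcome coverage, earliest index list among size-3 covers

Answer: 3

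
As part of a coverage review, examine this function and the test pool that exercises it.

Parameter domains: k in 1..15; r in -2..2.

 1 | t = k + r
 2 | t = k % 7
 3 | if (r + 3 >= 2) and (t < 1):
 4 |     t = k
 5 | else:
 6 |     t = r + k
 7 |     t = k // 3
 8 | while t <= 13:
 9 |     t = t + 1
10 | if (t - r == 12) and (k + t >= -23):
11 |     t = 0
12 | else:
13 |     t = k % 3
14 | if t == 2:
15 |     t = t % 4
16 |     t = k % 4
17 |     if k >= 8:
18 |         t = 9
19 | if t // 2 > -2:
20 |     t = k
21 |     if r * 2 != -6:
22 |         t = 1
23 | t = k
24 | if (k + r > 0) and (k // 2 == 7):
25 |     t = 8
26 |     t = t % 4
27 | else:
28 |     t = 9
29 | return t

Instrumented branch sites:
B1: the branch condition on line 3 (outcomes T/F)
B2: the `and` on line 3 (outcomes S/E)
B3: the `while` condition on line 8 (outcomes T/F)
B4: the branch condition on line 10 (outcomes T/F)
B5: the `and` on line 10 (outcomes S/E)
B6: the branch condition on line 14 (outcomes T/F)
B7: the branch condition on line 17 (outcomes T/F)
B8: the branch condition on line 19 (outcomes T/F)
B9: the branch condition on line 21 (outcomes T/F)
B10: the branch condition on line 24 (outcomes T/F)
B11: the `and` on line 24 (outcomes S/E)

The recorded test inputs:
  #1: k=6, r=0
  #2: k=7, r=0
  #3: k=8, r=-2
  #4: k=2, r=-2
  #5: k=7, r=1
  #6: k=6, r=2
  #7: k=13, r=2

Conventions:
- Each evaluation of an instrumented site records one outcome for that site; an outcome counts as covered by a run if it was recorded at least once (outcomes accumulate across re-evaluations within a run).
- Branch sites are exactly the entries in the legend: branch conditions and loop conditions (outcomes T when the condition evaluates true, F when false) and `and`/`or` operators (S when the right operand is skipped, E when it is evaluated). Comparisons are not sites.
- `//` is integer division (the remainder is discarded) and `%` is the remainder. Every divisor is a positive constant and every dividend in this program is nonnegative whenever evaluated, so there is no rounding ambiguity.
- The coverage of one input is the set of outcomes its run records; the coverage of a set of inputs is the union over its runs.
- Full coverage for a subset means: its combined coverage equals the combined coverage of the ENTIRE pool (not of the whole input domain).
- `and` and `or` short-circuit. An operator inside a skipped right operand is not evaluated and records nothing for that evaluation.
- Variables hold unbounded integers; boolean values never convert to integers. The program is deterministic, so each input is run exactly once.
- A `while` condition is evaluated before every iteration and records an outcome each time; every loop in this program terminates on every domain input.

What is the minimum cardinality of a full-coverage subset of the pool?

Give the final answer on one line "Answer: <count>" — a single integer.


run #1 (k=6, r=0) runs B2->E, B1->F, B3->T, B3->T, B3->T, B3->T, B3->T, B3->T, B3->T, B3->T, B3->T, B3->T, B3->T, B3->T, ...; records B1=F, B2=E, B3=T, B3=F, B4=F, B5=S, B6=F, B8=T, B9=T, B10=F, B11=E
run #2 (k=7, r=0) runs B2->E, B1->T, B3->T, B3->T, B3->T, B3->T, B3->T, B3->T, B3->T, B3->F, B5->S, B4->F, B6->F, B8->T, ...; records B1=T, B2=E, B3=T, B3=F, B4=F, B5=S, B6=F, B8=T, B9=T, B10=F, B11=E
run #3 (k=8, r=-2) runs B2->S, B1->F, B3->T, B3->T, B3->T, B3->T, B3->T, B3->T, B3->T, B3->T, B3->T, B3->T, B3->T, B3->T, ...; records B1=F, B2=S, B3=T, B3=F, B4=F, B5=S, B6=T, B7=T, B8=T, B9=T, B10=F, B11=E
run #4 (k=2, r=-2) runs B2->S, B1->F, B3->T, B3->T, B3->T, B3->T, B3->T, B3->T, B3->T, B3->T, B3->T, B3->T, B3->T, B3->T, ...; records B1=F, B2=S, B3=T, B3=F, B4=F, B5=S, B6=T, B7=F, B8=T, B9=T, B10=F, B11=S
run #5 (k=7, r=1) runs B2->E, B1->T, B3->T, B3->T, B3->T, B3->T, B3->T, B3->T, B3->T, B3->F, B5->S, B4->F, B6->F, B8->T, ...; records B1=T, B2=E, B3=T, B3=F, B4=F, B5=S, B6=F, B8=T, B9=T, B10=F, B11=E
run #6 (k=6, r=2) runs B2->E, B1->F, B3->T, B3->T, B3->T, B3->T, B3->T, B3->T, B3->T, B3->T, B3->T, B3->T, B3->T, B3->T, ...; records B1=F, B2=E, B3=T, B3=F, B4=T, B5=E, B6=F, B8=T, B9=T, B10=F, B11=E
run #7 (k=13, r=2) runs B2->E, B1->F, B3->T, B3->T, B3->T, B3->T, B3->T, B3->T, B3->T, B3->T, B3->T, B3->T, B3->F, B5->E, ...; records B1=F, B2=E, B3=T, B3=F, B4=T, B5=E, B6=F, B8=T, B9=T, B10=F, B11=E
union over all inputs: B1=T, B1=F, B2=S, B2=E, B3=T, B3=F, B4=T, B4=F, B5=S, B5=E, B6=T, B6=F, B7=T, B7=F, B8=T, B9=T, B10=F, B11=S, B11=E (19 outcomes)
size 1 is not enough: best union over all size-1 subsets is 12/19
size 2 is not enough: best union over all size-2 subsets is 17/19
size 3 is not enough: best union over all size-3 subsets is 18/19
the canonical winner is {2, 3, 4, 6}: size 4, full 19-outcome coverage, earliest index list among size-4 covers
Answer: 4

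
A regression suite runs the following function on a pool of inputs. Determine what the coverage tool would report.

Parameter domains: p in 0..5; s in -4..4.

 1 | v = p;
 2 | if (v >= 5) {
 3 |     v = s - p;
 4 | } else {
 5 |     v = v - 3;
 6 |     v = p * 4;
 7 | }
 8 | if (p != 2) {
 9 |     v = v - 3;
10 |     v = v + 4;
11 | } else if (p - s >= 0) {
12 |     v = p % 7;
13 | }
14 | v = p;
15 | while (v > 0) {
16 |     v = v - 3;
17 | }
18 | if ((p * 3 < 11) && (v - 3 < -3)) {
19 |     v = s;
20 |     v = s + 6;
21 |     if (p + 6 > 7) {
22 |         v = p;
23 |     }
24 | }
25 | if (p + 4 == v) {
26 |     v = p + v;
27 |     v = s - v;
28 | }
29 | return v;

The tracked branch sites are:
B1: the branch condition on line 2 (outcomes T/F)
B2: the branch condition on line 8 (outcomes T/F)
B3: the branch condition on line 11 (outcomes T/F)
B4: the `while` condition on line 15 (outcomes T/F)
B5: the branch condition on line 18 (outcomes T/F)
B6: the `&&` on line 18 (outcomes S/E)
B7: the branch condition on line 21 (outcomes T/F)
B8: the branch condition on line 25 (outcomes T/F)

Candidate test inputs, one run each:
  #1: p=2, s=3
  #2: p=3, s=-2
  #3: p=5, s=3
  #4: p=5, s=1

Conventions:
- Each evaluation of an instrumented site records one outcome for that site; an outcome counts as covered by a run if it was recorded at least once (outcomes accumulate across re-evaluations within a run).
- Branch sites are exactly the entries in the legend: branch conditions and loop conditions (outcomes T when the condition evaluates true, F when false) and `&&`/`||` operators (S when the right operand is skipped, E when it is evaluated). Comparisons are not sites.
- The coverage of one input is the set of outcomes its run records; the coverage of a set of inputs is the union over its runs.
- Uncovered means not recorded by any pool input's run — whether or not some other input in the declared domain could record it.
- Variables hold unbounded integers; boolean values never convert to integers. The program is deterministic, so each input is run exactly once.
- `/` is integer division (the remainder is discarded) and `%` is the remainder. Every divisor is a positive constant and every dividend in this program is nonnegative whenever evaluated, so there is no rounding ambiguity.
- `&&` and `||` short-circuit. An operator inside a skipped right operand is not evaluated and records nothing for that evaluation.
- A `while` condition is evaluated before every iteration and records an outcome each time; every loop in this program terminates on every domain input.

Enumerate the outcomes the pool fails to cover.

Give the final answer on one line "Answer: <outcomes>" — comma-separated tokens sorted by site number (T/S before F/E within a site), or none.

input #1 (p=2, s=3): events B1->F, B2->F, B3->F, B4->T, B4->F, B6->E, B5->T, B7->T, B8->F; covers B1=F, B2=F, B3=F, B4=T, B4=F, B5=T, B6=E, B7=T, B8=F
input #2 (p=3, s=-2): events B1->F, B2->T, B4->T, B4->F, B6->E, B5->F, B8->F; covers B1=F, B2=T, B4=T, B4=F, B5=F, B6=E, B8=F
input #3 (p=5, s=3): events B1->T, B2->T, B4->T, B4->T, B4->F, B6->S, B5->F, B8->F; covers B1=T, B2=T, B4=T, B4=F, B5=F, B6=S, B8=F
input #4 (p=5, s=1): events B1->T, B2->T, B4->T, B4->T, B4->F, B6->S, B5->F, B8->F; covers B1=T, B2=T, B4=T, B4=F, B5=F, B6=S, B8=F
union over the pool: B1=T, B1=F, B2=T, B2=F, B3=F, B4=T, B4=F, B5=T, B5=F, B6=S, B6=E, B7=T, B8=F
uncovered (3 of 16): B3=T, B7=F, B8=T

Answer: B3=T, B7=F, B8=T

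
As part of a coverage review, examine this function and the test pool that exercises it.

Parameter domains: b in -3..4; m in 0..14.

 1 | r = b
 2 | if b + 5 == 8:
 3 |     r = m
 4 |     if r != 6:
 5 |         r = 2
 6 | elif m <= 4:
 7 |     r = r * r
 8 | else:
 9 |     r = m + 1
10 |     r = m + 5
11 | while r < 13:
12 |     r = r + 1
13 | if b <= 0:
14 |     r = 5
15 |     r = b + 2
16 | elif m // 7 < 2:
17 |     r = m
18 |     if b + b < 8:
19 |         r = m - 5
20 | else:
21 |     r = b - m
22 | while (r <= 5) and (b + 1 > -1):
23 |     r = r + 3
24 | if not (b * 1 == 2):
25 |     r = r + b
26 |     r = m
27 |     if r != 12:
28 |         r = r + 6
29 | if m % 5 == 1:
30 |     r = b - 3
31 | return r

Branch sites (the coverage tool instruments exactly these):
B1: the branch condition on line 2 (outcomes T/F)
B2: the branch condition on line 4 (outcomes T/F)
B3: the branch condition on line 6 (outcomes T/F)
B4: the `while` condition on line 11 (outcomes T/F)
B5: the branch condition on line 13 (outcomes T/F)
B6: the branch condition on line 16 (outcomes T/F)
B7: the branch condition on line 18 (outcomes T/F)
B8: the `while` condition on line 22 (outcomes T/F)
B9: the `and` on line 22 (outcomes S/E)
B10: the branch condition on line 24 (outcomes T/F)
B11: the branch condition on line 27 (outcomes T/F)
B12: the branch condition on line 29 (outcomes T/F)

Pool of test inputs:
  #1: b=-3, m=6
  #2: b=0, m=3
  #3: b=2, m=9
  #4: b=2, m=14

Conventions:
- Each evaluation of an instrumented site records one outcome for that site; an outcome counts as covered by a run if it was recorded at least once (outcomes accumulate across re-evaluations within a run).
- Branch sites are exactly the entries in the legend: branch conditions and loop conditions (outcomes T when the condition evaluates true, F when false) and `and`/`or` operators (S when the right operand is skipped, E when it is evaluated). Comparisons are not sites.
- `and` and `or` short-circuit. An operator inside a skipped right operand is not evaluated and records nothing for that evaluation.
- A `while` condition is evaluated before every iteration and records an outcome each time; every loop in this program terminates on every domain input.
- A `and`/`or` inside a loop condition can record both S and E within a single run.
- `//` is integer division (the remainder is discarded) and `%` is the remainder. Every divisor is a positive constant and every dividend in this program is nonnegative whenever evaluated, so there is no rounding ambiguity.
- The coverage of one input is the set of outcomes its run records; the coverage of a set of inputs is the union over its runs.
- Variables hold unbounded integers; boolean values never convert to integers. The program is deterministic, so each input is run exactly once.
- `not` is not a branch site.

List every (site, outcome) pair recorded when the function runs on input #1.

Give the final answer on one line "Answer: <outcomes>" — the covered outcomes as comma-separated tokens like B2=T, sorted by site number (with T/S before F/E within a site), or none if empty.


Running input #1 (b=-3, m=6), event by event:
  B1->F, B3->F, B4->T, B4->T, B4->F, B5->T, B9->E, B8->F, B10->T, B11->T
  B12->T
as a set, this run covers: B1=F, B3=F, B4=T, B4=F, B5=T, B8=F, B9=E, B10=T, B11=T, B12=T
Answer: B1=F, B3=F, B4=T, B4=F, B5=T, B8=F, B9=E, B10=T, B11=T, B12=T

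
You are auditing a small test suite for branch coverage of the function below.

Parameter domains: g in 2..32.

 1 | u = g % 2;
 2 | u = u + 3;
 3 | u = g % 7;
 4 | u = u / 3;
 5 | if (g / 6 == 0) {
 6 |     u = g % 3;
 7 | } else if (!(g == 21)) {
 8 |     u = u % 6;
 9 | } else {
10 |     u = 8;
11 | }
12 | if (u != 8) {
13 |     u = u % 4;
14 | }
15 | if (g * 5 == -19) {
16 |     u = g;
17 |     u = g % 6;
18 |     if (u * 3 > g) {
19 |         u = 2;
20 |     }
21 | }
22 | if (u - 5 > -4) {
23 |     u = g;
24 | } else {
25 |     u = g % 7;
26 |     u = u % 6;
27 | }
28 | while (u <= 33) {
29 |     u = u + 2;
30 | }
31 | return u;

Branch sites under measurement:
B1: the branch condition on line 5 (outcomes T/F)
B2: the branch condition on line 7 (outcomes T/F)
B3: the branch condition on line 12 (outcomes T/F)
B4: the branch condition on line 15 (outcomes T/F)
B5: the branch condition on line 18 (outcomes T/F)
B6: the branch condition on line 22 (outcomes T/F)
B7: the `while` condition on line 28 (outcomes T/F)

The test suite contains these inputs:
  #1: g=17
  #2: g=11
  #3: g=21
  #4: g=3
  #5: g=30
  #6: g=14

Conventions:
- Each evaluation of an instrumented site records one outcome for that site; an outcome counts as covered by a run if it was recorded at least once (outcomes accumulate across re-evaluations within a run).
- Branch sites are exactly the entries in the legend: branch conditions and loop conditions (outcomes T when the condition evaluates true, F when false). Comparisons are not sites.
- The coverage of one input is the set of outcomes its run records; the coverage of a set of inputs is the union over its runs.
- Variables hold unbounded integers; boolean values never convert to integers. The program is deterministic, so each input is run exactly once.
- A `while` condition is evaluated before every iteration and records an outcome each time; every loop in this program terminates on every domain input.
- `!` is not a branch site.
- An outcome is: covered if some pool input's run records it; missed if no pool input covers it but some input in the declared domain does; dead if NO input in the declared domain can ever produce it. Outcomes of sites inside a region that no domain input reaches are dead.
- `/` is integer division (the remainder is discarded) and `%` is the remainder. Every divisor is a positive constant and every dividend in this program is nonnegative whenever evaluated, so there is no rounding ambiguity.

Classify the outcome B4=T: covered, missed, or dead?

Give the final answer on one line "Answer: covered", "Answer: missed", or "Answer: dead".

no pool input records B4=T
checking all 31 inputs in the declared domain: B4=T is never recorded -> dead

Answer: dead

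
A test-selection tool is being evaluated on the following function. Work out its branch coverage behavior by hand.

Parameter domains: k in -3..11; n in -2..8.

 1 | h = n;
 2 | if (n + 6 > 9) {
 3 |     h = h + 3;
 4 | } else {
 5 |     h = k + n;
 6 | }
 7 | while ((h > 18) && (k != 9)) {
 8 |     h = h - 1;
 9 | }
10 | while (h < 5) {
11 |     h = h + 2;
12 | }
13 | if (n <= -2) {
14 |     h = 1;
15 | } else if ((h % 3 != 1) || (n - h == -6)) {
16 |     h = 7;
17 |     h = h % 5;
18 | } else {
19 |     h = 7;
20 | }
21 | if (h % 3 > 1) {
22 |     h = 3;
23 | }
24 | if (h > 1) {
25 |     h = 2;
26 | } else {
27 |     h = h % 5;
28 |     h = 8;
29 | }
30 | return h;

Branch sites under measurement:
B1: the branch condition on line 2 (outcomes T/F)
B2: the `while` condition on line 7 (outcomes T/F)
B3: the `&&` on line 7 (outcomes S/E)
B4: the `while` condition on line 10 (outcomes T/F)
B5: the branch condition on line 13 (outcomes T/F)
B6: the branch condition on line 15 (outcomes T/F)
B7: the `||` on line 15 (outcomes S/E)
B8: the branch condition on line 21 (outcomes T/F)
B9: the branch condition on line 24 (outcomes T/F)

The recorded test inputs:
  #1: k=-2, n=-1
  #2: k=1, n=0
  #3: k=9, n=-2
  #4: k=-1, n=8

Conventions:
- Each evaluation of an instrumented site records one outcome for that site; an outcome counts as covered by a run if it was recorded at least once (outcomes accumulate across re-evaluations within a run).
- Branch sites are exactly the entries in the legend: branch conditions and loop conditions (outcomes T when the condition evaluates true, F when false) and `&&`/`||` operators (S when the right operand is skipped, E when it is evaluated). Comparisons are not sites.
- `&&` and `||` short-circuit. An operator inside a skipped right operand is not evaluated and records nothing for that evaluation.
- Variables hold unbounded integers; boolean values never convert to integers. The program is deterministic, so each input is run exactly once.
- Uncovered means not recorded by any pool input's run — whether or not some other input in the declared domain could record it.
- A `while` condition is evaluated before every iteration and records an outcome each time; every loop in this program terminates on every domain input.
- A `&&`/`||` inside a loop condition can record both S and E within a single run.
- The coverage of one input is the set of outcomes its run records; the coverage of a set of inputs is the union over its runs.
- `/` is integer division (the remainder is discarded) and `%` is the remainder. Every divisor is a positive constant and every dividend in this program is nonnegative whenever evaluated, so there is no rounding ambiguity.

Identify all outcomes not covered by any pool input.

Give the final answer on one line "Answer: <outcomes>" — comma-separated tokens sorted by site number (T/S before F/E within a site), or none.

run #1 (k=-2, n=-1) runs B1->F, B3->S, B2->F, B4->T, B4->T, B4->T, B4->T, B4->F, B5->F, B7->S, B6->T, B8->T, B9->T; records B1=F, B2=F, B3=S, B4=T, B4=F, B5=F, B6=T, B7=S, B8=T, B9=T
run #2 (k=1, n=0) runs B1->F, B3->S, B2->F, B4->T, B4->T, B4->F, B5->F, B7->S, B6->T, B8->T, B9->T; records B1=F, B2=F, B3=S, B4=T, B4=F, B5=F, B6=T, B7=S, B8=T, B9=T
run #3 (k=9, n=-2) runs B1->F, B3->S, B2->F, B4->F, B5->T, B8->F, B9->F; records B1=F, B2=F, B3=S, B4=F, B5=T, B8=F, B9=F
run #4 (k=-1, n=8) runs B1->T, B3->S, B2->F, B4->F, B5->F, B7->S, B6->T, B8->T, B9->T; records B1=T, B2=F, B3=S, B4=F, B5=F, B6=T, B7=S, B8=T, B9=T
union over the pool: B1=T, B1=F, B2=F, B3=S, B4=T, B4=F, B5=T, B5=F, B6=T, B7=S, B8=T, B8=F, B9=T, B9=F
uncovered (4 of 18): B2=T, B3=E, B6=F, B7=E

Answer: B2=T, B3=E, B6=F, B7=E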